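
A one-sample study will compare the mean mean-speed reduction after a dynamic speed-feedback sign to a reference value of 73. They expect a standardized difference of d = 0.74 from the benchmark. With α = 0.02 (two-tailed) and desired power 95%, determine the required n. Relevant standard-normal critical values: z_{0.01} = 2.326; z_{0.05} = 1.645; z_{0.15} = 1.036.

For a one-sample test: n = ((z_{α/2} + z_β) / d)².
z_{α/2} + z_β = 2.326 + 1.645 = 3.971.
n = (3.971 / 0.74)² = 5.366² = 28.80.
Round up.

n = 29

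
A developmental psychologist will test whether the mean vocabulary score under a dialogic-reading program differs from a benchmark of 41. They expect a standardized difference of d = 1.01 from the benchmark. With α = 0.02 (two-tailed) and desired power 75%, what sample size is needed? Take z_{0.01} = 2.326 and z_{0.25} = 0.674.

For a one-sample test: n = ((z_{α/2} + z_β) / d)².
z_{α/2} + z_β = 2.326 + 0.674 = 3.000.
n = (3.000 / 1.01)² = 2.970² = 8.82.
Round up.

n = 9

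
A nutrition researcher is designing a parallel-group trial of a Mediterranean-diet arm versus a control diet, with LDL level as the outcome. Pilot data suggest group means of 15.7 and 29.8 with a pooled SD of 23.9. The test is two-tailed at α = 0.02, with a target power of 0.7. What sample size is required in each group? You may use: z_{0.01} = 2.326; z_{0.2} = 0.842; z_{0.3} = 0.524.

Cohen's d = |M₁ − M₂| / SD_pooled = |15.7 − 29.8| / 23.9 = 14.1 / 23.9 = 0.590.
For two independent groups with equal n: n = 2·((z_{α/2} + z_β) / d)².
z_{α/2} + z_β = 2.326 + 0.524 = 2.850.
n = 2 × (2.850 / 0.590)² = 2 × 4.831² = 2 × 23.33 = 46.7.
Round up to the next whole participant.

n = 47 per group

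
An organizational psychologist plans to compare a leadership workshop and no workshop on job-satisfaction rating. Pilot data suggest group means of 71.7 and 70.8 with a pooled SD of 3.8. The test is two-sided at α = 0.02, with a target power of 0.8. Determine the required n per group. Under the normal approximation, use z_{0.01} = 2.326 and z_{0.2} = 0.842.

n = 358 per group

Cohen's d = |M₁ − M₂| / SD_pooled = |71.7 − 70.8| / 3.8 = 0.9 / 3.8 = 0.237.
For two independent groups with equal n: n = 2·((z_{α/2} + z_β) / d)².
z_{α/2} + z_β = 2.326 + 0.842 = 3.168.
n = 2 × (3.168 / 0.237)² = 2 × 13.367² = 2 × 178.68 = 357.4.
Round up to the next whole participant.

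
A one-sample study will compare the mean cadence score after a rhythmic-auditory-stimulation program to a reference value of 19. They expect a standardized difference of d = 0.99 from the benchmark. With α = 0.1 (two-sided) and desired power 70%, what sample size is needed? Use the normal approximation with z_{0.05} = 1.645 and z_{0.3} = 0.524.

For a one-sample test: n = ((z_{α/2} + z_β) / d)².
z_{α/2} + z_β = 1.645 + 0.524 = 2.169.
n = (2.169 / 0.99)² = 2.191² = 4.80.
Round up.

n = 5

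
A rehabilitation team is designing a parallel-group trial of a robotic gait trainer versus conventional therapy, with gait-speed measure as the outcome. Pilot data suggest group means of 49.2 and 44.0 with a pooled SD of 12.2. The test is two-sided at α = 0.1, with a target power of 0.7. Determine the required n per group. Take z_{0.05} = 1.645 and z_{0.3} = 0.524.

Cohen's d = |M₁ − M₂| / SD_pooled = |49.2 − 44.0| / 12.2 = 5.2 / 12.2 = 0.426.
For two independent groups with equal n: n = 2·((z_{α/2} + z_β) / d)².
z_{α/2} + z_β = 1.645 + 0.524 = 2.169.
n = 2 × (2.169 / 0.426)² = 2 × 5.092² = 2 × 25.92 = 51.8.
Round up to the next whole participant.

n = 52 per group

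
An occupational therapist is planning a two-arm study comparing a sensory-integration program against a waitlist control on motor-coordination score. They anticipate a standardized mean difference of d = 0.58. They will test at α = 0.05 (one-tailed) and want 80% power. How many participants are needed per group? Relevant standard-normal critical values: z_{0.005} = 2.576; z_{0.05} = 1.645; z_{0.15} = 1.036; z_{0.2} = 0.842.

n = 37 per group

For two independent groups with equal n: n = 2·((z_{α} + z_β) / d)².
z_{α} + z_β = 1.645 + 0.842 = 2.487.
n = 2 × (2.487 / 0.58)² = 2 × 4.288² = 2 × 18.39 = 36.8.
Round up to the next whole participant.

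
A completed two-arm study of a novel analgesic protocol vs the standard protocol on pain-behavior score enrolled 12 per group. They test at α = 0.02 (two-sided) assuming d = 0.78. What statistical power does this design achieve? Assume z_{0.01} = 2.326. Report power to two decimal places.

power ≈ 0.34

For two equal groups, power = Φ(d·√(n/2) − z_{α/2}).
d·√(n/2) = 0.78 × √(12/2) = 0.78 × 2.449 = 1.911.
z_β = 1.911 − 2.326 = -0.415.
Power = Φ(-0.415) = 0.339.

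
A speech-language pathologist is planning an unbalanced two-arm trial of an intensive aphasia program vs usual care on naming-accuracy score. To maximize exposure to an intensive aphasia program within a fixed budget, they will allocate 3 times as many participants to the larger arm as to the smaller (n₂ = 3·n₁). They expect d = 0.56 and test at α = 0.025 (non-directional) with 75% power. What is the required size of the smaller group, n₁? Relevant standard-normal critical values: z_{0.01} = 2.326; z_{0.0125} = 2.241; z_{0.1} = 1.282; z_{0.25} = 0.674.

With allocation ratio k = n₂/n₁ = 3, Var(x̄₁−x̄₂) = σ²(1/n₁ + 1/(k·n₁)) = σ²·(k+1)/(k·n₁).
So n₁ = (1 + 1/k)·((z_{α/2} + z_β)/d)² = 1.333 × (2.915/0.56)².
n₁ = 1.333 × 27.10 = 36.1.
Round up: n₁ = 37, giving n₂ = 3 × 37 = 111.

n₁ = 37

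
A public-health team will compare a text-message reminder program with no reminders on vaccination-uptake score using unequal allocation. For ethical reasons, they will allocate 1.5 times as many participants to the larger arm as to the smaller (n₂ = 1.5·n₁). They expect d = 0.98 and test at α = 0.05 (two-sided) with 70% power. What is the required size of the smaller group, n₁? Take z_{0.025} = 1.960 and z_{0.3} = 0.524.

n₁ = 11

With allocation ratio k = n₂/n₁ = 1.5, Var(x̄₁−x̄₂) = σ²(1/n₁ + 1/(k·n₁)) = σ²·(k+1)/(k·n₁).
So n₁ = (1 + 1/k)·((z_{α/2} + z_β)/d)² = 1.667 × (2.484/0.98)².
n₁ = 1.667 × 6.42 = 10.7.
Round up: n₁ = 11, giving n₂ = ⌈1.5 × 11⌉ = ⌈16.5⌉ = 17.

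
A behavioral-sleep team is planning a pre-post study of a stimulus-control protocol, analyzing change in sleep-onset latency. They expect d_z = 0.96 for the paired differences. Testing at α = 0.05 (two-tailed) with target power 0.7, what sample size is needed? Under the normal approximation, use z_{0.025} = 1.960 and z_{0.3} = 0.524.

For a paired (one-sample on differences) test: n = ((z_{α/2} + z_β) / d)².
z_{α/2} + z_β = 1.960 + 0.524 = 2.484.
n = (2.484 / 0.96)² = 2.587² = 6.70.
Round up.

n = 7 pairs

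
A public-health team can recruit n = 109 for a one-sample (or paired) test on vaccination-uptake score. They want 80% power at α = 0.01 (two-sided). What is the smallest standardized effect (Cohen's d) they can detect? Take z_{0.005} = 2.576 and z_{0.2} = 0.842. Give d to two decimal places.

d_min ≈ 0.33

For a single sample (or paired design) of n = 109: d_min = (z_{α/2} + z_β)/√n.
z-sum = 2.576 + 0.842 = 3.418.
d_min = 3.418 / √109 = 3.418 / 10.440 = 0.327.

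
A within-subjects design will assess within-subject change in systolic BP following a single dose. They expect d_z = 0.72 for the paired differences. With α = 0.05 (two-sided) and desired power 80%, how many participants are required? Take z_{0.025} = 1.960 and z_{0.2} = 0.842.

For a paired (one-sample on differences) test: n = ((z_{α/2} + z_β) / d)².
z_{α/2} + z_β = 1.960 + 0.842 = 2.802.
n = (2.802 / 0.72)² = 3.892² = 15.15.
Round up.

n = 16 pairs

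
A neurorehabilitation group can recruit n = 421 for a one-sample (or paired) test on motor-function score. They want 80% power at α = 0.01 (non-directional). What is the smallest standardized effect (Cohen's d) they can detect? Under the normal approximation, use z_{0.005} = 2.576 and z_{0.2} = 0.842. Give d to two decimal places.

d_min ≈ 0.17

For a single sample (or paired design) of n = 421: d_min = (z_{α/2} + z_β)/√n.
z-sum = 2.576 + 0.842 = 3.418.
d_min = 3.418 / √421 = 3.418 / 20.518 = 0.167.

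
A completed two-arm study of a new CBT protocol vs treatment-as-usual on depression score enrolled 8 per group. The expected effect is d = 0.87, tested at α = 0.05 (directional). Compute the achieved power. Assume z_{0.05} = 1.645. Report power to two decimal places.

power ≈ 0.54

For two equal groups, power = Φ(d·√(n/2) − z_{α}).
d·√(n/2) = 0.87 × √(8/2) = 0.87 × 2.000 = 1.740.
z_β = 1.740 − 1.645 = 0.095.
Power = Φ(0.095) = 0.538.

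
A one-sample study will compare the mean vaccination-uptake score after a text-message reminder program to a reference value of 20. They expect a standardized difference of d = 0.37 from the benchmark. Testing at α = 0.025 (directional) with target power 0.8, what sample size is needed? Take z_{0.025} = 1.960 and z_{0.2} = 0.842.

For a one-sample test: n = ((z_{α} + z_β) / d)².
z_{α} + z_β = 1.960 + 0.842 = 2.802.
n = (2.802 / 0.37)² = 7.573² = 57.35.
Round up.

n = 58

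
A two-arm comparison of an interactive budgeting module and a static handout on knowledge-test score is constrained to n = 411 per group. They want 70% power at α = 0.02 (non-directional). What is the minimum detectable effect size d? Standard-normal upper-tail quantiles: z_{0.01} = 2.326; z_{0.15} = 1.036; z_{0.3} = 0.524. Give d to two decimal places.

d_min ≈ 0.20

For two independent groups of n = 411 each: d_min = (z_{α/2} + z_β)·√(2/n).
z-sum = 2.326 + 0.524 = 2.850.
d_min = 2.850 × √(2/411) = 2.850 × 0.0698 = 0.199.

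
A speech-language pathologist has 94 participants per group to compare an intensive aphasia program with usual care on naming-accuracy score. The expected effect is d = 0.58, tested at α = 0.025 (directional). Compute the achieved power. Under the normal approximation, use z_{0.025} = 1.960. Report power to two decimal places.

power ≈ 0.98

For two equal groups, power = Φ(d·√(n/2) − z_{α}).
d·√(n/2) = 0.58 × √(94/2) = 0.58 × 6.856 = 3.976.
z_β = 3.976 − 1.960 = 2.016.
Power = Φ(2.016) = 0.978.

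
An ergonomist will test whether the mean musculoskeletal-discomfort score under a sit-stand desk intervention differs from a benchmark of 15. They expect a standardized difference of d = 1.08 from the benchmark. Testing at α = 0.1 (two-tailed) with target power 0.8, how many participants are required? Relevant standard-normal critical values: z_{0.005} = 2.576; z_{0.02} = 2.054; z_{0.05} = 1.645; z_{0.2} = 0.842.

For a one-sample test: n = ((z_{α/2} + z_β) / d)².
z_{α/2} + z_β = 1.645 + 0.842 = 2.487.
n = (2.487 / 1.08)² = 2.303² = 5.30.
Round up.

n = 6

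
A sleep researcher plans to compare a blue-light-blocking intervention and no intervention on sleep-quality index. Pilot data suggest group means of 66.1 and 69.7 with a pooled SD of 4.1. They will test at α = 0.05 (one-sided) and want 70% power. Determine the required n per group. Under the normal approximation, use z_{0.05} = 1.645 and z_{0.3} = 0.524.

Cohen's d = |M₁ − M₂| / SD_pooled = |66.1 − 69.7| / 4.1 = 3.6 / 4.1 = 0.878.
For two independent groups with equal n: n = 2·((z_{α} + z_β) / d)².
z_{α} + z_β = 1.645 + 0.524 = 2.169.
n = 2 × (2.169 / 0.878)² = 2 × 2.470² = 2 × 6.10 = 12.2.
Round up to the next whole participant.

n = 13 per group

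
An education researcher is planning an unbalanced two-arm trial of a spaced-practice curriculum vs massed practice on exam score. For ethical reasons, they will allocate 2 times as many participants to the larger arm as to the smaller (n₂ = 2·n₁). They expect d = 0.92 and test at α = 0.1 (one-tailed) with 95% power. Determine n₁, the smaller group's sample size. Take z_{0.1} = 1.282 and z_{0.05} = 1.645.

n₁ = 16

With allocation ratio k = n₂/n₁ = 2, Var(x̄₁−x̄₂) = σ²(1/n₁ + 1/(k·n₁)) = σ²·(k+1)/(k·n₁).
So n₁ = (1 + 1/k)·((z_{α} + z_β)/d)² = 1.500 × (2.927/0.92)².
n₁ = 1.500 × 10.12 = 15.2.
Round up: n₁ = 16, giving n₂ = 2 × 16 = 32.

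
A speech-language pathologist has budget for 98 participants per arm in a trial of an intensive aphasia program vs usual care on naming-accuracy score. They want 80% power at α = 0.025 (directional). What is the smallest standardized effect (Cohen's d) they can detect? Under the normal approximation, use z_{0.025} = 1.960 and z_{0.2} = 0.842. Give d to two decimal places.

d_min ≈ 0.40

For two independent groups of n = 98 each: d_min = (z_{α} + z_β)·√(2/n).
z-sum = 1.960 + 0.842 = 2.802.
d_min = 2.802 × √(2/98) = 2.802 × 0.1429 = 0.400.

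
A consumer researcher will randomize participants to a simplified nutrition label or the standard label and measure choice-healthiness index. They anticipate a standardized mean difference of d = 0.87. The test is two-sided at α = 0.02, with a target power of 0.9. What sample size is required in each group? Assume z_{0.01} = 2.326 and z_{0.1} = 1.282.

For two independent groups with equal n: n = 2·((z_{α/2} + z_β) / d)².
z_{α/2} + z_β = 2.326 + 1.282 = 3.608.
n = 2 × (3.608 / 0.87)² = 2 × 4.147² = 2 × 17.20 = 34.4.
Round up to the next whole participant.

n = 35 per group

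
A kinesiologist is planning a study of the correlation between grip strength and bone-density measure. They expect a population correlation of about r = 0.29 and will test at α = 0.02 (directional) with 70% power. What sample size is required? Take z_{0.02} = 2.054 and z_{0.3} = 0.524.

Fisher's z: C = ½·ln((1+r)/(1−r)) = ½·ln(1.8169) = 0.2986.
n = ((z_{α} + z_β)/C)² + 3.
(2.054 + 0.524) / 0.2986 = 2.578 / 0.2986 = 8.634.
n = 8.634² + 3 = 74.54 + 3 = 77.5.
Round up.

n = 78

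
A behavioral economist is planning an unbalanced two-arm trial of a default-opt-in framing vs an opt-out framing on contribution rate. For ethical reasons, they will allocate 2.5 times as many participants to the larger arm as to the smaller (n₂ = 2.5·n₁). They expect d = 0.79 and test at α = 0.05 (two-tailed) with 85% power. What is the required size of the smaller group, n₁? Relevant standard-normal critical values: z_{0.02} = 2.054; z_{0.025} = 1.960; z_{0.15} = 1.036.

n₁ = 21

With allocation ratio k = n₂/n₁ = 2.5, Var(x̄₁−x̄₂) = σ²(1/n₁ + 1/(k·n₁)) = σ²·(k+1)/(k·n₁).
So n₁ = (1 + 1/k)·((z_{α/2} + z_β)/d)² = 1.400 × (2.996/0.79)².
n₁ = 1.400 × 14.38 = 20.1.
Round up: n₁ = 21, giving n₂ = ⌈2.5 × 21⌉ = ⌈52.5⌉ = 53.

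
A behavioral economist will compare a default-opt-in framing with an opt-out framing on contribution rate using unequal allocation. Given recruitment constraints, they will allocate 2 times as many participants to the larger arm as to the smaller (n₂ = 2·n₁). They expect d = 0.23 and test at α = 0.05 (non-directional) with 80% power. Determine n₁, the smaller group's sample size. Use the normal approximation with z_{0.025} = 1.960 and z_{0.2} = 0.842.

With allocation ratio k = n₂/n₁ = 2, Var(x̄₁−x̄₂) = σ²(1/n₁ + 1/(k·n₁)) = σ²·(k+1)/(k·n₁).
So n₁ = (1 + 1/k)·((z_{α/2} + z_β)/d)² = 1.500 × (2.802/0.23)².
n₁ = 1.500 × 148.42 = 222.6.
Round up: n₁ = 223, giving n₂ = 2 × 223 = 446.

n₁ = 223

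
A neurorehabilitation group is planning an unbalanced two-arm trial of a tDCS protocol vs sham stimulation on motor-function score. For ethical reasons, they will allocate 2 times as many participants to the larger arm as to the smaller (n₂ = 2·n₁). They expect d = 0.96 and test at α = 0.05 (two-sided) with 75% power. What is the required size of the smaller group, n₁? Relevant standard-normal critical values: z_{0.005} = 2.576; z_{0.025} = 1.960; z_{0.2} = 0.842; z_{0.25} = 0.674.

With allocation ratio k = n₂/n₁ = 2, Var(x̄₁−x̄₂) = σ²(1/n₁ + 1/(k·n₁)) = σ²·(k+1)/(k·n₁).
So n₁ = (1 + 1/k)·((z_{α/2} + z_β)/d)² = 1.500 × (2.634/0.96)².
n₁ = 1.500 × 7.53 = 11.3.
Round up: n₁ = 12, giving n₂ = 2 × 12 = 24.

n₁ = 12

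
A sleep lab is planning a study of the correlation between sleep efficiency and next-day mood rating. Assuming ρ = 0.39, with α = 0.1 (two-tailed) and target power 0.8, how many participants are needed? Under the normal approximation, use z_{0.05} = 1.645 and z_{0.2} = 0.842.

Fisher's z: C = ½·ln((1+r)/(1−r)) = ½·ln(2.2787) = 0.4118.
n = ((z_{α/2} + z_β)/C)² + 3.
(1.645 + 0.842) / 0.4118 = 2.487 / 0.4118 = 6.039.
n = 6.039² + 3 = 36.47 + 3 = 39.5.
Round up.

n = 40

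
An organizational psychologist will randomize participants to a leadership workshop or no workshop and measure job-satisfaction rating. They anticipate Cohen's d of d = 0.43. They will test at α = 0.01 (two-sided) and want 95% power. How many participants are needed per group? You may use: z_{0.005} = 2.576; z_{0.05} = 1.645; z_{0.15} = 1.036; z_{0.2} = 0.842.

n = 193 per group

For two independent groups with equal n: n = 2·((z_{α/2} + z_β) / d)².
z_{α/2} + z_β = 2.576 + 1.645 = 4.221.
n = 2 × (4.221 / 0.43)² = 2 × 9.816² = 2 × 96.36 = 192.7.
Round up to the next whole participant.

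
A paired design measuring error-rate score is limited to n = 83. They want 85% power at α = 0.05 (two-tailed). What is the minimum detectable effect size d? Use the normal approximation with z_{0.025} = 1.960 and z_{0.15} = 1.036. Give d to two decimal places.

For a single sample (or paired design) of n = 83: d_min = (z_{α/2} + z_β)/√n.
z-sum = 1.960 + 1.036 = 2.996.
d_min = 2.996 / √83 = 2.996 / 9.110 = 0.329.

d_min ≈ 0.33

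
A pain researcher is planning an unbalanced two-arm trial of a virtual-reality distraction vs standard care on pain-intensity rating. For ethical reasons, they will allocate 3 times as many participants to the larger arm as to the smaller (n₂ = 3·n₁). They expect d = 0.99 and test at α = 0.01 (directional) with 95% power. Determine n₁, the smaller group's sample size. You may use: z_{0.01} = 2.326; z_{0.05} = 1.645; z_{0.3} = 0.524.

With allocation ratio k = n₂/n₁ = 3, Var(x̄₁−x̄₂) = σ²(1/n₁ + 1/(k·n₁)) = σ²·(k+1)/(k·n₁).
So n₁ = (1 + 1/k)·((z_{α} + z_β)/d)² = 1.333 × (3.971/0.99)².
n₁ = 1.333 × 16.09 = 21.5.
Round up: n₁ = 22, giving n₂ = 3 × 22 = 66.

n₁ = 22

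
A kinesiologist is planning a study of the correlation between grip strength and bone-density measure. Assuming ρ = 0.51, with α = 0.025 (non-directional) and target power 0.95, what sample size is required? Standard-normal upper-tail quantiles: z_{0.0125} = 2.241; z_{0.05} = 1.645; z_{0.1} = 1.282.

Fisher's z: C = ½·ln((1+r)/(1−r)) = ½·ln(3.0816) = 0.5627.
n = ((z_{α/2} + z_β)/C)² + 3.
(2.241 + 1.645) / 0.5627 = 3.886 / 0.5627 = 6.906.
n = 6.906² + 3 = 47.69 + 3 = 50.7.
Round up.

n = 51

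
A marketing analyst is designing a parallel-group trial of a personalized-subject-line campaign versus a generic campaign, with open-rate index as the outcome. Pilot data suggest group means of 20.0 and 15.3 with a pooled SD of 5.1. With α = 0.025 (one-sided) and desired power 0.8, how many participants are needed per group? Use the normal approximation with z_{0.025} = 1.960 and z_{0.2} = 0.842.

n = 19 per group

Cohen's d = |M₁ − M₂| / SD_pooled = |20.0 − 15.3| / 5.1 = 4.7 / 5.1 = 0.922.
For two independent groups with equal n: n = 2·((z_{α} + z_β) / d)².
z_{α} + z_β = 1.960 + 0.842 = 2.802.
n = 2 × (2.802 / 0.922)² = 2 × 3.039² = 2 × 9.24 = 18.5.
Round up to the next whole participant.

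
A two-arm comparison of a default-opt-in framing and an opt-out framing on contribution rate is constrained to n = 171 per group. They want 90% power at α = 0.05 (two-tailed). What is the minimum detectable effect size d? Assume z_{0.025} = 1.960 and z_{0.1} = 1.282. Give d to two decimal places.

d_min ≈ 0.35

For two independent groups of n = 171 each: d_min = (z_{α/2} + z_β)·√(2/n).
z-sum = 1.960 + 1.282 = 3.242.
d_min = 3.242 × √(2/171) = 3.242 × 0.1081 = 0.351.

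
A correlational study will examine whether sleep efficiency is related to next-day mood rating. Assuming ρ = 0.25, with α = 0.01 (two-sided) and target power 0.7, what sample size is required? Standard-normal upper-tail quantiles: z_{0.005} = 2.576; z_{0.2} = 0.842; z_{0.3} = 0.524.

Fisher's z: C = ½·ln((1+r)/(1−r)) = ½·ln(1.6667) = 0.2554.
n = ((z_{α/2} + z_β)/C)² + 3.
(2.576 + 0.524) / 0.2554 = 3.100 / 0.2554 = 12.138.
n = 12.138² + 3 = 147.33 + 3 = 150.3.
Round up.

n = 151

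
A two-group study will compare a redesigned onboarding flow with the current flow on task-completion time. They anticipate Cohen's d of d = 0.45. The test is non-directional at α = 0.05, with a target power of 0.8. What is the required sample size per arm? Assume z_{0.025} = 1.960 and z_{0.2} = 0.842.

n = 78 per group

For two independent groups with equal n: n = 2·((z_{α/2} + z_β) / d)².
z_{α/2} + z_β = 1.960 + 0.842 = 2.802.
n = 2 × (2.802 / 0.45)² = 2 × 6.227² = 2 × 38.77 = 77.5.
Round up to the next whole participant.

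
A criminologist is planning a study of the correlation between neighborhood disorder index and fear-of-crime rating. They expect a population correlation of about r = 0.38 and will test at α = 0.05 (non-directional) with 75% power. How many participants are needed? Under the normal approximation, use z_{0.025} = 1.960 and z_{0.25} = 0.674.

n = 47

Fisher's z: C = ½·ln((1+r)/(1−r)) = ½·ln(2.2258) = 0.4001.
n = ((z_{α/2} + z_β)/C)² + 3.
(1.960 + 0.674) / 0.4001 = 2.634 / 0.4001 = 6.583.
n = 6.583² + 3 = 43.34 + 3 = 46.3.
Round up.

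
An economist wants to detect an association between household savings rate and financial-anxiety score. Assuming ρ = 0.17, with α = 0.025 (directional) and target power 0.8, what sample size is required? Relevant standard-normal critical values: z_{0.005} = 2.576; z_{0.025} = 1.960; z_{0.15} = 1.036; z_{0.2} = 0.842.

n = 270

Fisher's z: C = ½·ln((1+r)/(1−r)) = ½·ln(1.4096) = 0.1717.
n = ((z_{α} + z_β)/C)² + 3.
(1.960 + 0.842) / 0.1717 = 2.802 / 0.1717 = 16.319.
n = 16.319² + 3 = 266.32 + 3 = 269.3.
Round up.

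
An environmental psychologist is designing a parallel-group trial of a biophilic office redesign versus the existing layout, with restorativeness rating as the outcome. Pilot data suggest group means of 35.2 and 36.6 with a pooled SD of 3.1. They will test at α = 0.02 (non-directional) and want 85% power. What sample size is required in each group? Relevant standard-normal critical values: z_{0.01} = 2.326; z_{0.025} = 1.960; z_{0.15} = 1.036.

n = 111 per group

Cohen's d = |M₁ − M₂| / SD_pooled = |35.2 − 36.6| / 3.1 = 1.4 / 3.1 = 0.452.
For two independent groups with equal n: n = 2·((z_{α/2} + z_β) / d)².
z_{α/2} + z_β = 2.326 + 1.036 = 3.362.
n = 2 × (3.362 / 0.452)² = 2 × 7.438² = 2 × 55.32 = 110.6.
Round up to the next whole participant.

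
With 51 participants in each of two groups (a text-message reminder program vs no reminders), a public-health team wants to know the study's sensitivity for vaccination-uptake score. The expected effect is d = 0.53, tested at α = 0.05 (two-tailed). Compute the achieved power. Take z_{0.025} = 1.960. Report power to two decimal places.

power ≈ 0.76

For two equal groups, power = Φ(d·√(n/2) − z_{α/2}).
d·√(n/2) = 0.53 × √(51/2) = 0.53 × 5.050 = 2.676.
z_β = 2.676 − 1.960 = 0.716.
Power = Φ(0.716) = 0.763.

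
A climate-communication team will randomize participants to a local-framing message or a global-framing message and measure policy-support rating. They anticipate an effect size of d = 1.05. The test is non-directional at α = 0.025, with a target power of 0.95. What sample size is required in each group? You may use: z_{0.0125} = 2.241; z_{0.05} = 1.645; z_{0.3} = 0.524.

n = 28 per group

For two independent groups with equal n: n = 2·((z_{α/2} + z_β) / d)².
z_{α/2} + z_β = 2.241 + 1.645 = 3.886.
n = 2 × (3.886 / 1.05)² = 2 × 3.701² = 2 × 13.70 = 27.4.
Round up to the next whole participant.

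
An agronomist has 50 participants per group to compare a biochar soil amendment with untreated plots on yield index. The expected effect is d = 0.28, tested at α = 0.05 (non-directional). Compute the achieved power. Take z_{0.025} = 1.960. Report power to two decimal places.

power ≈ 0.29

For two equal groups, power = Φ(d·√(n/2) − z_{α/2}).
d·√(n/2) = 0.28 × √(50/2) = 0.28 × 5.000 = 1.400.
z_β = 1.400 − 1.960 = -0.560.
Power = Φ(-0.560) = 0.288.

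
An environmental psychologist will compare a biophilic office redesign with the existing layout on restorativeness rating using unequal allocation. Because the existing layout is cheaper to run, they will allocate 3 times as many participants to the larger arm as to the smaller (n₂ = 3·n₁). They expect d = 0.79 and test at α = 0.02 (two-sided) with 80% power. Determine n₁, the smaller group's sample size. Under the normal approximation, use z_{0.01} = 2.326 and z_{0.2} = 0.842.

With allocation ratio k = n₂/n₁ = 3, Var(x̄₁−x̄₂) = σ²(1/n₁ + 1/(k·n₁)) = σ²·(k+1)/(k·n₁).
So n₁ = (1 + 1/k)·((z_{α/2} + z_β)/d)² = 1.333 × (3.168/0.79)².
n₁ = 1.333 × 16.08 = 21.4.
Round up: n₁ = 22, giving n₂ = 3 × 22 = 66.

n₁ = 22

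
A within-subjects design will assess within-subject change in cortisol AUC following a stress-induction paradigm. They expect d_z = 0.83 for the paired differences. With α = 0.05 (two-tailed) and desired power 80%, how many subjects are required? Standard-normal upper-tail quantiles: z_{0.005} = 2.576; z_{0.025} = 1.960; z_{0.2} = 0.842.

n = 12 pairs

For a paired (one-sample on differences) test: n = ((z_{α/2} + z_β) / d)².
z_{α/2} + z_β = 1.960 + 0.842 = 2.802.
n = (2.802 / 0.83)² = 3.376² = 11.40.
Round up.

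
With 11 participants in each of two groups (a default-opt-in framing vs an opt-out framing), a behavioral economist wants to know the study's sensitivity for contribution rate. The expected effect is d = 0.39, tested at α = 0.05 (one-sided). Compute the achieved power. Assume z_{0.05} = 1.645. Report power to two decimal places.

For two equal groups, power = Φ(d·√(n/2) − z_{α}).
d·√(n/2) = 0.39 × √(11/2) = 0.39 × 2.345 = 0.915.
z_β = 0.915 − 1.645 = -0.730.
Power = Φ(-0.730) = 0.233.

power ≈ 0.23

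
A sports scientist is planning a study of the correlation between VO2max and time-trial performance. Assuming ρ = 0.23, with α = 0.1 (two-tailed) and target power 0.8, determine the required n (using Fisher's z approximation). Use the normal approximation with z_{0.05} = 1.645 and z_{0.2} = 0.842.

n = 116

Fisher's z: C = ½·ln((1+r)/(1−r)) = ½·ln(1.5974) = 0.2342.
n = ((z_{α/2} + z_β)/C)² + 3.
(1.645 + 0.842) / 0.2342 = 2.487 / 0.2342 = 10.619.
n = 10.619² + 3 = 112.77 + 3 = 115.8.
Round up.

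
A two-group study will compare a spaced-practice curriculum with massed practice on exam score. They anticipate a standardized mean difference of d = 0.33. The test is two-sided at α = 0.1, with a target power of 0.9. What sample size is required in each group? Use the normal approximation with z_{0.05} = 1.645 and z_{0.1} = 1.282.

n = 158 per group

For two independent groups with equal n: n = 2·((z_{α/2} + z_β) / d)².
z_{α/2} + z_β = 1.645 + 1.282 = 2.927.
n = 2 × (2.927 / 0.33)² = 2 × 8.870² = 2 × 78.67 = 157.3.
Round up to the next whole participant.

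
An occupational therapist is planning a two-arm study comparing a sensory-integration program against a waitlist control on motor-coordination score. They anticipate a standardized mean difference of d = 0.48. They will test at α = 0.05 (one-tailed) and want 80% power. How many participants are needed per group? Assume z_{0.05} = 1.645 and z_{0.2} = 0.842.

For two independent groups with equal n: n = 2·((z_{α} + z_β) / d)².
z_{α} + z_β = 1.645 + 0.842 = 2.487.
n = 2 × (2.487 / 0.48)² = 2 × 5.181² = 2 × 26.85 = 53.7.
Round up to the next whole participant.

n = 54 per group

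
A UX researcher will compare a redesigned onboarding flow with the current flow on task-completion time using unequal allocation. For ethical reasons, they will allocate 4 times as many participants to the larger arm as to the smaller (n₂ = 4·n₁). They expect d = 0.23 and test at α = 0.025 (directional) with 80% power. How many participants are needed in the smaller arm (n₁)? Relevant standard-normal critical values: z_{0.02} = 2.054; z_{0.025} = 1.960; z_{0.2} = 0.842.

With allocation ratio k = n₂/n₁ = 4, Var(x̄₁−x̄₂) = σ²(1/n₁ + 1/(k·n₁)) = σ²·(k+1)/(k·n₁).
So n₁ = (1 + 1/k)·((z_{α} + z_β)/d)² = 1.250 × (2.802/0.23)².
n₁ = 1.250 × 148.42 = 185.5.
Round up: n₁ = 186, giving n₂ = 4 × 186 = 744.

n₁ = 186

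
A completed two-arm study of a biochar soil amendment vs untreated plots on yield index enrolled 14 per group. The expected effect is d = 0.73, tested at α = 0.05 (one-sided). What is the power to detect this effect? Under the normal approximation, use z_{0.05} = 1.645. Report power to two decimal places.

For two equal groups, power = Φ(d·√(n/2) − z_{α}).
d·√(n/2) = 0.73 × √(14/2) = 0.73 × 2.646 = 1.931.
z_β = 1.931 − 1.645 = 0.286.
Power = Φ(0.286) = 0.613.

power ≈ 0.61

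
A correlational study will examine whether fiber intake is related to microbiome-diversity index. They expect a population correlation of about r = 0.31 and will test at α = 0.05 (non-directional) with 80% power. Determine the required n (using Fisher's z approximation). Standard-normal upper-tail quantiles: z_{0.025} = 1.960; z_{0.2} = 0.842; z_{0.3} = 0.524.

Fisher's z: C = ½·ln((1+r)/(1−r)) = ½·ln(1.8986) = 0.3205.
n = ((z_{α/2} + z_β)/C)² + 3.
(1.960 + 0.842) / 0.3205 = 2.802 / 0.3205 = 8.743.
n = 8.743² + 3 = 76.43 + 3 = 79.4.
Round up.

n = 80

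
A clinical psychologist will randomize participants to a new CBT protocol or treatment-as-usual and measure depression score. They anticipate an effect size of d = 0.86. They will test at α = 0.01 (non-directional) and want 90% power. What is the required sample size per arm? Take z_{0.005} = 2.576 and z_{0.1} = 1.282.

For two independent groups with equal n: n = 2·((z_{α/2} + z_β) / d)².
z_{α/2} + z_β = 2.576 + 1.282 = 3.858.
n = 2 × (3.858 / 0.86)² = 2 × 4.486² = 2 × 20.12 = 40.2.
Round up to the next whole participant.

n = 41 per group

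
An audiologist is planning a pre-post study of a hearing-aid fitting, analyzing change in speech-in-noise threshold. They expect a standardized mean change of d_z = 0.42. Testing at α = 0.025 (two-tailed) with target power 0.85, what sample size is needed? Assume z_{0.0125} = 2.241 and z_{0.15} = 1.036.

n = 61 pairs

For a paired (one-sample on differences) test: n = ((z_{α/2} + z_β) / d)².
z_{α/2} + z_β = 2.241 + 1.036 = 3.277.
n = (3.277 / 0.42)² = 7.802² = 60.88.
Round up.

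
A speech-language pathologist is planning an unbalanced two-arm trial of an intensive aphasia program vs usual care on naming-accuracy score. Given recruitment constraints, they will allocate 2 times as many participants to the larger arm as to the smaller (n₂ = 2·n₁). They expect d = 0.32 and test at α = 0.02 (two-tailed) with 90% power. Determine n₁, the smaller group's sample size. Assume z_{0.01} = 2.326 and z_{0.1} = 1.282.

With allocation ratio k = n₂/n₁ = 2, Var(x̄₁−x̄₂) = σ²(1/n₁ + 1/(k·n₁)) = σ²·(k+1)/(k·n₁).
So n₁ = (1 + 1/k)·((z_{α/2} + z_β)/d)² = 1.500 × (3.608/0.32)².
n₁ = 1.500 × 127.13 = 190.7.
Round up: n₁ = 191, giving n₂ = 2 × 191 = 382.

n₁ = 191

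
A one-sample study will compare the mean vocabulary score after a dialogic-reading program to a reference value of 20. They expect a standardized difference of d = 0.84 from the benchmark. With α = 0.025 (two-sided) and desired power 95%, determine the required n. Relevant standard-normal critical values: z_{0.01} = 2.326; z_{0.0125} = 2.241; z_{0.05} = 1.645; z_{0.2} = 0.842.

n = 22

For a one-sample test: n = ((z_{α/2} + z_β) / d)².
z_{α/2} + z_β = 2.241 + 1.645 = 3.886.
n = (3.886 / 0.84)² = 4.626² = 21.40.
Round up.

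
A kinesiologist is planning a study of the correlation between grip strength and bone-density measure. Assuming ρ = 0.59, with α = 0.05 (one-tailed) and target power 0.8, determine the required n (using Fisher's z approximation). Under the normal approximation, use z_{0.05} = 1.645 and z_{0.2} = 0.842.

Fisher's z: C = ½·ln((1+r)/(1−r)) = ½·ln(3.8780) = 0.6777.
n = ((z_{α} + z_β)/C)² + 3.
(1.645 + 0.842) / 0.6777 = 2.487 / 0.6777 = 3.670.
n = 3.670² + 3 = 13.47 + 3 = 16.5.
Round up.

n = 17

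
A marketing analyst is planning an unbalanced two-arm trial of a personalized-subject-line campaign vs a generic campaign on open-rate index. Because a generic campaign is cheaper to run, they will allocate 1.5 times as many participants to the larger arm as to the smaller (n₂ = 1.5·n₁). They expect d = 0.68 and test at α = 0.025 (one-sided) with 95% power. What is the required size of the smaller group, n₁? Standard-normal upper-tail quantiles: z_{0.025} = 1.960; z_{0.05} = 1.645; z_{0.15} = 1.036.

n₁ = 47

With allocation ratio k = n₂/n₁ = 1.5, Var(x̄₁−x̄₂) = σ²(1/n₁ + 1/(k·n₁)) = σ²·(k+1)/(k·n₁).
So n₁ = (1 + 1/k)·((z_{α} + z_β)/d)² = 1.667 × (3.605/0.68)².
n₁ = 1.667 × 28.11 = 46.8.
Round up: n₁ = 47, giving n₂ = ⌈1.5 × 47⌉ = ⌈70.5⌉ = 71.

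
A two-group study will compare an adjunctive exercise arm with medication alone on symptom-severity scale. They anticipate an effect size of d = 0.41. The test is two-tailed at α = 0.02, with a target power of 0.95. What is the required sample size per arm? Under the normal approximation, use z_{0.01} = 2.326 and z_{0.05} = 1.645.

n = 188 per group

For two independent groups with equal n: n = 2·((z_{α/2} + z_β) / d)².
z_{α/2} + z_β = 2.326 + 1.645 = 3.971.
n = 2 × (3.971 / 0.41)² = 2 × 9.685² = 2 × 93.81 = 187.6.
Round up to the next whole participant.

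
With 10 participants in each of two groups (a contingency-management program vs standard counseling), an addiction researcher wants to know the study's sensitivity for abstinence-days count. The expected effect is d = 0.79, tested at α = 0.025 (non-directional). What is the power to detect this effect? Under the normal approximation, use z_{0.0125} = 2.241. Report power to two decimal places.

power ≈ 0.32

For two equal groups, power = Φ(d·√(n/2) − z_{α/2}).
d·√(n/2) = 0.79 × √(10/2) = 0.79 × 2.236 = 1.766.
z_β = 1.766 − 2.241 = -0.475.
Power = Φ(-0.475) = 0.318.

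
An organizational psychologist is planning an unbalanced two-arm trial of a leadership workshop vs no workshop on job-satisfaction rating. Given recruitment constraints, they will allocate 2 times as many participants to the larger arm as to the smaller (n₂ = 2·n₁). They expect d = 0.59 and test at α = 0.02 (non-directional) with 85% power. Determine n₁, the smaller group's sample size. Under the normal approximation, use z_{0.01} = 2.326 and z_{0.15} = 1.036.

With allocation ratio k = n₂/n₁ = 2, Var(x̄₁−x̄₂) = σ²(1/n₁ + 1/(k·n₁)) = σ²·(k+1)/(k·n₁).
So n₁ = (1 + 1/k)·((z_{α/2} + z_β)/d)² = 1.500 × (3.362/0.59)².
n₁ = 1.500 × 32.47 = 48.7.
Round up: n₁ = 49, giving n₂ = 2 × 49 = 98.

n₁ = 49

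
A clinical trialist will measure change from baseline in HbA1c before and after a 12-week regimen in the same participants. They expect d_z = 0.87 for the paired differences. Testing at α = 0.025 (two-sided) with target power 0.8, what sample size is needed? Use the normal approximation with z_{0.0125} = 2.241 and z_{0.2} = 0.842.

n = 13 pairs

For a paired (one-sample on differences) test: n = ((z_{α/2} + z_β) / d)².
z_{α/2} + z_β = 2.241 + 0.842 = 3.083.
n = (3.083 / 0.87)² = 3.544² = 12.56.
Round up.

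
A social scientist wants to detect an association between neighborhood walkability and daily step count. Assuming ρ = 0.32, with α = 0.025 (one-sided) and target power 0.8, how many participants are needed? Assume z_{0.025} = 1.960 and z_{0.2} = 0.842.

Fisher's z: C = ½·ln((1+r)/(1−r)) = ½·ln(1.9412) = 0.3316.
n = ((z_{α} + z_β)/C)² + 3.
(1.960 + 0.842) / 0.3316 = 2.802 / 0.3316 = 8.450.
n = 8.450² + 3 = 71.40 + 3 = 74.4.
Round up.

n = 75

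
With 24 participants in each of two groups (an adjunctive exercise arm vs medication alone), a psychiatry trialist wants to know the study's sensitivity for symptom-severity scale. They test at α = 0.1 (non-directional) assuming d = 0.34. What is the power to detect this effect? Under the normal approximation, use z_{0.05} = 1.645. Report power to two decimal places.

For two equal groups, power = Φ(d·√(n/2) − z_{α/2}).
d·√(n/2) = 0.34 × √(24/2) = 0.34 × 3.464 = 1.178.
z_β = 1.178 − 1.645 = -0.467.
Power = Φ(-0.467) = 0.320.

power ≈ 0.32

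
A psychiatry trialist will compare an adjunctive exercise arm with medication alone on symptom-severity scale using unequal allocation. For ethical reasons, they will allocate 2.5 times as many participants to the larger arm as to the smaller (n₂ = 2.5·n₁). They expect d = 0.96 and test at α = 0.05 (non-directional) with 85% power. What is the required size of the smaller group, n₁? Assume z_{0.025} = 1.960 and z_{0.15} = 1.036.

With allocation ratio k = n₂/n₁ = 2.5, Var(x̄₁−x̄₂) = σ²(1/n₁ + 1/(k·n₁)) = σ²·(k+1)/(k·n₁).
So n₁ = (1 + 1/k)·((z_{α/2} + z_β)/d)² = 1.400 × (2.996/0.96)².
n₁ = 1.400 × 9.74 = 13.6.
Round up: n₁ = 14, giving n₂ = 2.5 × 14 = 35.

n₁ = 14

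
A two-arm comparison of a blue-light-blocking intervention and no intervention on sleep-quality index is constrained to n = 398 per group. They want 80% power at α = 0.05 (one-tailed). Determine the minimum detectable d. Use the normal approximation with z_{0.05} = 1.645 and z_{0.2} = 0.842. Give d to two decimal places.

For two independent groups of n = 398 each: d_min = (z_{α} + z_β)·√(2/n).
z-sum = 1.645 + 0.842 = 2.487.
d_min = 2.487 × √(2/398) = 2.487 × 0.0709 = 0.176.

d_min ≈ 0.18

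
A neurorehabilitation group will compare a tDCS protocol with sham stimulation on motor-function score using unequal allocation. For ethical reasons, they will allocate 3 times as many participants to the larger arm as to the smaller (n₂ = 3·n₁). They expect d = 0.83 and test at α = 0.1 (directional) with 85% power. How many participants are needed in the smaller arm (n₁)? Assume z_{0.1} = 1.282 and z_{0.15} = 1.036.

With allocation ratio k = n₂/n₁ = 3, Var(x̄₁−x̄₂) = σ²(1/n₁ + 1/(k·n₁)) = σ²·(k+1)/(k·n₁).
So n₁ = (1 + 1/k)·((z_{α} + z_β)/d)² = 1.333 × (2.318/0.83)².
n₁ = 1.333 × 7.80 = 10.4.
Round up: n₁ = 11, giving n₂ = 3 × 11 = 33.

n₁ = 11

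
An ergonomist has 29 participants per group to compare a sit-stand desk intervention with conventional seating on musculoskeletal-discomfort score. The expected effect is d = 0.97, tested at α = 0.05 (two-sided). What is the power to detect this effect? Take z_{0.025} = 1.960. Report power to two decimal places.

For two equal groups, power = Φ(d·√(n/2) − z_{α/2}).
d·√(n/2) = 0.97 × √(29/2) = 0.97 × 3.808 = 3.694.
z_β = 3.694 − 1.960 = 1.734.
Power = Φ(1.734) = 0.959.

power ≈ 0.96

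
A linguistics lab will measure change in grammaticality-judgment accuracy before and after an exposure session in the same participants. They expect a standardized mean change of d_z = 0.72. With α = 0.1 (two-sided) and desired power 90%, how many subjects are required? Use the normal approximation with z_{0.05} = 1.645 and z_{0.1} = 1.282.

n = 17 pairs

For a paired (one-sample on differences) test: n = ((z_{α/2} + z_β) / d)².
z_{α/2} + z_β = 1.645 + 1.282 = 2.927.
n = (2.927 / 0.72)² = 4.065² = 16.53.
Round up.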